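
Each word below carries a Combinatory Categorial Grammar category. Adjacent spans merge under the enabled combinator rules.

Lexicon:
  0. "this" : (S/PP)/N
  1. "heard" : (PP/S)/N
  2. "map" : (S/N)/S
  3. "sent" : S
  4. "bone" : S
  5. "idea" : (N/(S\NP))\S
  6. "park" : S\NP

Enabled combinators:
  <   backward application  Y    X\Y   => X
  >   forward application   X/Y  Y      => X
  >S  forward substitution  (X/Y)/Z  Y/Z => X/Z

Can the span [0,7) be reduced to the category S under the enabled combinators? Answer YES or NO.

YES

[0,7] S   >
  [0,4] S/N   >S
    [0,1] "this" : (S/PP)/N
    [1,4] PP/N   >S
      [1,2] "heard" : (PP/S)/N
      [2,4] S/N   >
        [2,3] "map" : (S/N)/S
        [3,4] "sent" : S
  [4,7] N   >
    [4,6] N/(S\NP)   <
      [4,5] "bone" : S
      [5,6] "idea" : (N/(S\NP))\S
    [6,7] "park" : S\NP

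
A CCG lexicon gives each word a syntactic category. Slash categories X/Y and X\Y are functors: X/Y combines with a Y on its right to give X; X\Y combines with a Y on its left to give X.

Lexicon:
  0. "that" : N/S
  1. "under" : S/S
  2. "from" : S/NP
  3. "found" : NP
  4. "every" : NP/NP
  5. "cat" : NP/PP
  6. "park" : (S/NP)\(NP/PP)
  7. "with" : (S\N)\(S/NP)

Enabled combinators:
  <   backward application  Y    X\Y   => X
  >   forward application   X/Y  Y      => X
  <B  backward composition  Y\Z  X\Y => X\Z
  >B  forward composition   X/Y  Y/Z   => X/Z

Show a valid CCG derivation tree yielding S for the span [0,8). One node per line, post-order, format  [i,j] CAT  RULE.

[0,1] N/S  lex  "that"
[1,2] S/S  lex  "under"
[0,2] N/S  >B  k=1
[2,3] S/NP  lex  "from"
[3,4] NP  lex  "found"
[2,4] S  >  k=3
[0,4] N  >  k=2
[4,5] NP/NP  lex  "every"
[5,6] NP/PP  lex  "cat"
[4,6] NP/PP  >B  k=5
[6,7] (S/NP)\(NP/PP)  lex  "park"
[4,7] S/NP  <  k=6
[7,8] (S\N)\(S/NP)  lex  "with"
[4,8] S\N  <  k=7
[0,8] S  <  k=4

[0,8] S   <
  [0,4] N   >
    [0,2] N/S   >B
      [0,1] "that" : N/S
      [1,2] "under" : S/S
    [2,4] S   >
      [2,3] "from" : S/NP
      [3,4] "found" : NP
  [4,8] S\N   <
    [4,7] S/NP   <
      [4,6] NP/PP   >B
        [4,5] "every" : NP/NP
        [5,6] "cat" : NP/PP
      [6,7] "park" : (S/NP)\(NP/PP)
    [7,8] "with" : (S\N)\(S/NP)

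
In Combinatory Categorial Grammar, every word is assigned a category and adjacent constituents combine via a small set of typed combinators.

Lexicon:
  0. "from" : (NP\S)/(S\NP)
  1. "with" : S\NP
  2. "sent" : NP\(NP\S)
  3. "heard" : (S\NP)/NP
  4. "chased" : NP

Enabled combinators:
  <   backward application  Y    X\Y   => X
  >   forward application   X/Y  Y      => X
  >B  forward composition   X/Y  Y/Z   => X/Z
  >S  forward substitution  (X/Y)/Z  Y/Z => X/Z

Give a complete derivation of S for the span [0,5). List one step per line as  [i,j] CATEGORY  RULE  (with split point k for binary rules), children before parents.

[0,1] (NP\S)/(S\NP)  lex  "from"
[1,2] S\NP  lex  "with"
[0,2] NP\S  >  k=1
[2,3] NP\(NP\S)  lex  "sent"
[0,3] NP  <  k=2
[3,4] (S\NP)/NP  lex  "heard"
[4,5] NP  lex  "chased"
[3,5] S\NP  >  k=4
[0,5] S  <  k=3

[0,5] S   <
  [0,3] NP   <
    [0,2] NP\S   >
      [0,1] "from" : (NP\S)/(S\NP)
      [1,2] "with" : S\NP
    [2,3] "sent" : NP\(NP\S)
  [3,5] S\NP   >
    [3,4] "heard" : (S\NP)/NP
    [4,5] "chased" : NP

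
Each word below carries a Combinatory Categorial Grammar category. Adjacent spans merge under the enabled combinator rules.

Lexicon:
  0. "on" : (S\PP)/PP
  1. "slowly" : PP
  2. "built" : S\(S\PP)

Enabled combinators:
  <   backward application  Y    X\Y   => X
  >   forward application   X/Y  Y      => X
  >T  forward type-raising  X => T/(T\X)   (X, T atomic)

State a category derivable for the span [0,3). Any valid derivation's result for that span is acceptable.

[0,3] S   <
  [0,2] S\PP   >
    [0,1] "on" : (S\PP)/PP
    [1,2] "slowly" : PP
  [2,3] "built" : S\(S\PP)

S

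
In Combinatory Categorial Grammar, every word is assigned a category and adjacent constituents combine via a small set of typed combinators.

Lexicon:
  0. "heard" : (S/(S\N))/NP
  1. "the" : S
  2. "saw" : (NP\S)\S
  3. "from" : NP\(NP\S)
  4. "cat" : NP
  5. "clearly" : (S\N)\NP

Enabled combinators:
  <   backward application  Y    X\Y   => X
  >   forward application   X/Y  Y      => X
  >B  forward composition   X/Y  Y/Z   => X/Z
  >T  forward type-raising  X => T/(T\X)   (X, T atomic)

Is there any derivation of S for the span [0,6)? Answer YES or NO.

YES

[0,6] S   >
  [0,4] S/(S\N)   >
    [0,1] "heard" : (S/(S\N))/NP
    [1,4] NP   <
      [1,3] NP\S   <
        [1,2] "the" : S
        [2,3] "saw" : (NP\S)\S
      [3,4] "from" : NP\(NP\S)
  [4,6] S\N   <
    [4,5] "cat" : NP
    [5,6] "clearly" : (S\N)\NP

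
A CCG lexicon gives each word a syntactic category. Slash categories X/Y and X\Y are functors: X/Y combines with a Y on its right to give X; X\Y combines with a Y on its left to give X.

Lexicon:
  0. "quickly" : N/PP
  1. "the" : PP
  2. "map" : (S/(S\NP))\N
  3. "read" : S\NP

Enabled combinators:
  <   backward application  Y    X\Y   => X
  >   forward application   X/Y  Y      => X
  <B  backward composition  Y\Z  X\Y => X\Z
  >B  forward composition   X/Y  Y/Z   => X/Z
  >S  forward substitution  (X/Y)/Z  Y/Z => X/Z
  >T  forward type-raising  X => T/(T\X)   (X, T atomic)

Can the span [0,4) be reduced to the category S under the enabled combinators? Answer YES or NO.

[0,4] S   >
  [0,3] S/(S\NP)   <
    [0,2] N   >
      [0,1] "quickly" : N/PP
      [1,2] "the" : PP
    [2,3] "map" : (S/(S\NP))\N
  [3,4] "read" : S\NP

YES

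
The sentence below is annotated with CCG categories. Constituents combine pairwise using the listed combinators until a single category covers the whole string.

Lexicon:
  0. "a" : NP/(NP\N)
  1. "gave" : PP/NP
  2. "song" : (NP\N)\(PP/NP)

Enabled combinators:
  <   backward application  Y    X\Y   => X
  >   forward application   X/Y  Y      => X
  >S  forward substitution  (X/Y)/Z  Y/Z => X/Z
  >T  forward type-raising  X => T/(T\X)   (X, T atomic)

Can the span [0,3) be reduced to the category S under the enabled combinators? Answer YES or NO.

NO

NP/(NP\N) PP/NP (NP\N)\(PP/NP)
CKY chart[0,3] = {N/(N\NP), NP, NP/(NP\NP), PP/(PP\NP), S/(S\NP)}; S ∉ chart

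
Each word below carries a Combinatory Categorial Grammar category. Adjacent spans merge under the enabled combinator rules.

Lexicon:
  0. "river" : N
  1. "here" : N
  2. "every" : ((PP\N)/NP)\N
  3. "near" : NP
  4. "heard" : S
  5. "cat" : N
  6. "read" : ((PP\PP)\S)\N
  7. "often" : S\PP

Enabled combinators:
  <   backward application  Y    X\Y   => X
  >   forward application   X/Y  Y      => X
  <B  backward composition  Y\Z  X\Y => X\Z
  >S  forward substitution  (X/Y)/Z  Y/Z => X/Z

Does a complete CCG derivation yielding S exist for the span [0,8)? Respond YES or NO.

[0,8] S   <
  [0,4] PP   <
    [0,1] "river" : N
    [1,4] PP\N   >
      [1,3] (PP\N)/NP   <
        [1,2] "here" : N
        [2,3] "every" : ((PP\N)/NP)\N
      [3,4] "near" : NP
  [4,8] S\PP   <B
    [4,7] PP\PP   <
      [4,5] "heard" : S
      [5,7] (PP\PP)\S   <
        [5,6] "cat" : N
        [6,7] "read" : ((PP\PP)\S)\N
    [7,8] "often" : S\PP

YES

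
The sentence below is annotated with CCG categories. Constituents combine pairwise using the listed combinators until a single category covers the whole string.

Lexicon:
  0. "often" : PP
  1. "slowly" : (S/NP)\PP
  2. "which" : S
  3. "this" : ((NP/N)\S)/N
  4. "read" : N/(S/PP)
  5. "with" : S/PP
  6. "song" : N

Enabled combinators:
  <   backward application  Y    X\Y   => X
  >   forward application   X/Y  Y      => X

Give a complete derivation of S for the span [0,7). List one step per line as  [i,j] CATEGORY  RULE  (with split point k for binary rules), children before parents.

[0,1] PP  lex  "often"
[1,2] (S/NP)\PP  lex  "slowly"
[0,2] S/NP  <  k=1
[2,3] S  lex  "which"
[3,4] ((NP/N)\S)/N  lex  "this"
[4,5] N/(S/PP)  lex  "read"
[5,6] S/PP  lex  "with"
[4,6] N  >  k=5
[3,6] (NP/N)\S  >  k=4
[2,6] NP/N  <  k=3
[6,7] N  lex  "song"
[2,7] NP  >  k=6
[0,7] S  >  k=2

[0,7] S   >
  [0,2] S/NP   <
    [0,1] "often" : PP
    [1,2] "slowly" : (S/NP)\PP
  [2,7] NP   >
    [2,6] NP/N   <
      [2,3] "which" : S
      [3,6] (NP/N)\S   >
        [3,4] "this" : ((NP/N)\S)/N
        [4,6] N   >
          [4,5] "read" : N/(S/PP)
          [5,6] "with" : S/PP
    [6,7] "song" : N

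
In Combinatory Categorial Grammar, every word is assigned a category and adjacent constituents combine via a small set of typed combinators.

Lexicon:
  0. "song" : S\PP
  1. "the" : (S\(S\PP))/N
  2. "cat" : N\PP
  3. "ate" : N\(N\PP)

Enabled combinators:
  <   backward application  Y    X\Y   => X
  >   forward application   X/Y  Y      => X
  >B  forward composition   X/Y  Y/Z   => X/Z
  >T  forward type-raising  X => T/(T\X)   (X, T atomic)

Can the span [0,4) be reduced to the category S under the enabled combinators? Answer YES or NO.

[0,4] S   <
  [0,1] "song" : S\PP
  [1,4] S\(S\PP)   >
    [1,2] "the" : (S\(S\PP))/N
    [2,4] N   <
      [2,3] "cat" : N\PP
      [3,4] "ate" : N\(N\PP)

YES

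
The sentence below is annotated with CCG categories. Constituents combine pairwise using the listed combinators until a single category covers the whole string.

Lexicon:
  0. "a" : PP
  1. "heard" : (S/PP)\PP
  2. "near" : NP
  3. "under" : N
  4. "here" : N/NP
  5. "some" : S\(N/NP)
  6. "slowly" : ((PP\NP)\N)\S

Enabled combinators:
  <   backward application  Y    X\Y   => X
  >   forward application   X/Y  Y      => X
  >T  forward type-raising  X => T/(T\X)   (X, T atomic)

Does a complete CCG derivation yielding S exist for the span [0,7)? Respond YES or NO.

YES

[0,7] S   >
  [0,2] S/PP   <
    [0,1] "a" : PP
    [1,2] "heard" : (S/PP)\PP
  [2,7] PP   >
    [2,3] PP/(PP\NP)   >T
      [2,3] "near" : NP
    [3,7] PP\NP   <
      [3,4] "under" : N
      [4,7] (PP\NP)\N   <
        [4,6] S   <
          [4,5] "here" : N/NP
          [5,6] "some" : S\(N/NP)
        [6,7] "slowly" : ((PP\NP)\N)\S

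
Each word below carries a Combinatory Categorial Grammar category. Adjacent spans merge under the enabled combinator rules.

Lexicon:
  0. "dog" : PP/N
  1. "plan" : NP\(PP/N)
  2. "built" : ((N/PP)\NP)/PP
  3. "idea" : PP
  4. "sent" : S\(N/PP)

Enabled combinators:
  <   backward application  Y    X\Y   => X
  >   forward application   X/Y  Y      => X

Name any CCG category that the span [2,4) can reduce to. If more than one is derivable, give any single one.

[0,5] S   <
  [0,4] N/PP   <
    [0,2] NP   <
      [0,1] "dog" : PP/N
      [1,2] "plan" : NP\(PP/N)
    [2,4] (N/PP)\NP   >
      [2,3] "built" : ((N/PP)\NP)/PP
      [3,4] "idea" : PP
  [4,5] "sent" : S\(N/PP)

(N/PP)\NP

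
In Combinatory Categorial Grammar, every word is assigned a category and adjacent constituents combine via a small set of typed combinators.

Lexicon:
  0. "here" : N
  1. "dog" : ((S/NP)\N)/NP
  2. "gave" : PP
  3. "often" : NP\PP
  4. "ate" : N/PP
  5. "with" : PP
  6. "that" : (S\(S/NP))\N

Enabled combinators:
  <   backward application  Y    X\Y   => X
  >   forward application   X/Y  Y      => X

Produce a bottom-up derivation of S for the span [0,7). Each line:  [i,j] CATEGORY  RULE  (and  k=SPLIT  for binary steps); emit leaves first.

[0,7] S   <
  [0,4] S/NP   <
    [0,1] "here" : N
    [1,4] (S/NP)\N   >
      [1,2] "dog" : ((S/NP)\N)/NP
      [2,4] NP   <
        [2,3] "gave" : PP
        [3,4] "often" : NP\PP
  [4,7] S\(S/NP)   <
    [4,6] N   >
      [4,5] "ate" : N/PP
      [5,6] "with" : PP
    [6,7] "that" : (S\(S/NP))\N

[0,1] N  lex  "here"
[1,2] ((S/NP)\N)/NP  lex  "dog"
[2,3] PP  lex  "gave"
[3,4] NP\PP  lex  "often"
[2,4] NP  <  k=3
[1,4] (S/NP)\N  >  k=2
[0,4] S/NP  <  k=1
[4,5] N/PP  lex  "ate"
[5,6] PP  lex  "with"
[4,6] N  >  k=5
[6,7] (S\(S/NP))\N  lex  "that"
[4,7] S\(S/NP)  <  k=6
[0,7] S  <  k=4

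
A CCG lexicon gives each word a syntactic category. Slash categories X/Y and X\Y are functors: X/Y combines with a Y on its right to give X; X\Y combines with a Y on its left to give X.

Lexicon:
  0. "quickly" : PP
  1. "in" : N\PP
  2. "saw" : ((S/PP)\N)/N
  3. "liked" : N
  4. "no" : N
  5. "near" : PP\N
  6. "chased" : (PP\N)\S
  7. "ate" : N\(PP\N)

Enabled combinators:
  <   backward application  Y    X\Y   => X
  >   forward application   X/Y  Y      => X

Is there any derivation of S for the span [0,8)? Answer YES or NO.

NO

PP N\PP ((S/PP)\N)/N N N PP\N (PP\N)\S N\(PP\N)
CKY chart[0,8] = {N}; S ∉ chart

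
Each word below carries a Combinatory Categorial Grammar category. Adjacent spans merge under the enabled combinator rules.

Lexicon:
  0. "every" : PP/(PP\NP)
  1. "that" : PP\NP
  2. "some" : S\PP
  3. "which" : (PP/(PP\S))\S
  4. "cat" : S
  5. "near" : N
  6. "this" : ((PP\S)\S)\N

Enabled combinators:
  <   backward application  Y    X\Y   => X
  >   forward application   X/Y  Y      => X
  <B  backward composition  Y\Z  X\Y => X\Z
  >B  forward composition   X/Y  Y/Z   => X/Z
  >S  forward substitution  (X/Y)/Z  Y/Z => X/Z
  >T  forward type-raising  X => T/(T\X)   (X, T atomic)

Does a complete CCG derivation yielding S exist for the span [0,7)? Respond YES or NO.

PP/(PP\NP) PP\NP S\PP (PP/(PP\S))\S S N ((PP\S)\S)\N
CKY chart[0,7] = {N/(N\PP), NP/(NP\PP), PP, PP/(PP\PP), S/(S\PP)}; S ∉ chart

NO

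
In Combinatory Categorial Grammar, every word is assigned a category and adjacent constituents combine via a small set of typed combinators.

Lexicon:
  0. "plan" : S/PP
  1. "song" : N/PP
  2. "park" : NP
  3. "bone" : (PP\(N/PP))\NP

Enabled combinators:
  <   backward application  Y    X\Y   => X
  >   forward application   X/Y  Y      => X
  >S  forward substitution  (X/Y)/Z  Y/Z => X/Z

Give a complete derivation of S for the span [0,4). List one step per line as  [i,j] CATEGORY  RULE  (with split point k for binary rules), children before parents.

[0,1] S/PP  lex  "plan"
[1,2] N/PP  lex  "song"
[2,3] NP  lex  "park"
[3,4] (PP\(N/PP))\NP  lex  "bone"
[2,4] PP\(N/PP)  <  k=3
[1,4] PP  <  k=2
[0,4] S  >  k=1

[0,4] S   >
  [0,1] "plan" : S/PP
  [1,4] PP   <
    [1,2] "song" : N/PP
    [2,4] PP\(N/PP)   <
      [2,3] "park" : NP
      [3,4] "bone" : (PP\(N/PP))\NP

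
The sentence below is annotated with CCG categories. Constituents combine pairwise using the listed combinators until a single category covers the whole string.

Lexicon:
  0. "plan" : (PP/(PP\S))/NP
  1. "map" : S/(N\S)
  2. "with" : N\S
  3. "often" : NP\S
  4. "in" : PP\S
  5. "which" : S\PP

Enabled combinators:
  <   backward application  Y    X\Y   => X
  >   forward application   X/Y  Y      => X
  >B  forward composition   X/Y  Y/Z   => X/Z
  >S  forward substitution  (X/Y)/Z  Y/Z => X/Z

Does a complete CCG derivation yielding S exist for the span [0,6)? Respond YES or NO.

YES

[0,6] S   <
  [0,5] PP   >
    [0,4] PP/(PP\S)   >
      [0,1] "plan" : (PP/(PP\S))/NP
      [1,4] NP   <
        [1,3] S   >
          [1,2] "map" : S/(N\S)
          [2,3] "with" : N\S
        [3,4] "often" : NP\S
    [4,5] "in" : PP\S
  [5,6] "which" : S\PP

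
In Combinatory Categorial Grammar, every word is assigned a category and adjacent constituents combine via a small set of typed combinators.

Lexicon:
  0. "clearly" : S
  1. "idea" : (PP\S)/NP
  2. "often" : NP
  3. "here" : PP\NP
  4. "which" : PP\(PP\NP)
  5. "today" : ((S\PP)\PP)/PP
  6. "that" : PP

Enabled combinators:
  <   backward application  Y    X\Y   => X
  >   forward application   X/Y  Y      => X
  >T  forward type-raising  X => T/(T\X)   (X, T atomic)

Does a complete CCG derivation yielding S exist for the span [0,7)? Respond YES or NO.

[0,7] S   <
  [0,3] PP   <
    [0,1] "clearly" : S
    [1,3] PP\S   >
      [1,2] "idea" : (PP\S)/NP
      [2,3] "often" : NP
  [3,7] S\PP   <
    [3,5] PP   <
      [3,4] "here" : PP\NP
      [4,5] "which" : PP\(PP\NP)
    [5,7] (S\PP)\PP   >
      [5,6] "today" : ((S\PP)\PP)/PP
      [6,7] "that" : PP

YES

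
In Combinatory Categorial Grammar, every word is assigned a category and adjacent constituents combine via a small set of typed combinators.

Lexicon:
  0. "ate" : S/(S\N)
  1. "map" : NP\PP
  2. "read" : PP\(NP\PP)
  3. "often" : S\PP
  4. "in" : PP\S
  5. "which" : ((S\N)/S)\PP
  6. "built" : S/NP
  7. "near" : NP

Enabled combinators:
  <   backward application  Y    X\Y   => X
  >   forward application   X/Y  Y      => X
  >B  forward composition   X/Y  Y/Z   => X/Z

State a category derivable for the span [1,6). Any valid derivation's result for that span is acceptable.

(S\N)/S

[0,8] S   >
  [0,1] "ate" : S/(S\N)
  [1,8] S\N   >
    [1,6] (S\N)/S   <
      [1,5] PP   <
        [1,4] S   <
          [1,3] PP   <
            [1,2] "map" : NP\PP
            [2,3] "read" : PP\(NP\PP)
          [3,4] "often" : S\PP
        [4,5] "in" : PP\S
      [5,6] "which" : ((S\N)/S)\PP
    [6,8] S   >
      [6,7] "built" : S/NP
      [7,8] "near" : NP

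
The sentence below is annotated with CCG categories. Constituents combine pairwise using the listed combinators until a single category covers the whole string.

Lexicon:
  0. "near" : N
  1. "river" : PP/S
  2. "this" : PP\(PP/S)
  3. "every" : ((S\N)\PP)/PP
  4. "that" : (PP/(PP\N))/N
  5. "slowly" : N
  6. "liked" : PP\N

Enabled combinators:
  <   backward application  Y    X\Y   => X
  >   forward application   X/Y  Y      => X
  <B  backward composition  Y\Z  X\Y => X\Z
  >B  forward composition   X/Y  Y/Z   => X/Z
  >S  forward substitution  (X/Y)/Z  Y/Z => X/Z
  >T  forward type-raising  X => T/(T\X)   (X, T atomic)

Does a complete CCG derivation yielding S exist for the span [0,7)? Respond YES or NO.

[0,7] S   >
  [0,1] S/(S\N)   >T
    [0,1] "near" : N
  [1,7] S\N   <
    [1,3] PP   <
      [1,2] "river" : PP/S
      [2,3] "this" : PP\(PP/S)
    [3,7] (S\N)\PP   >
      [3,4] "every" : ((S\N)\PP)/PP
      [4,7] PP   >
        [4,6] PP/(PP\N)   >
          [4,5] "that" : (PP/(PP\N))/N
          [5,6] "slowly" : N
        [6,7] "liked" : PP\N

YES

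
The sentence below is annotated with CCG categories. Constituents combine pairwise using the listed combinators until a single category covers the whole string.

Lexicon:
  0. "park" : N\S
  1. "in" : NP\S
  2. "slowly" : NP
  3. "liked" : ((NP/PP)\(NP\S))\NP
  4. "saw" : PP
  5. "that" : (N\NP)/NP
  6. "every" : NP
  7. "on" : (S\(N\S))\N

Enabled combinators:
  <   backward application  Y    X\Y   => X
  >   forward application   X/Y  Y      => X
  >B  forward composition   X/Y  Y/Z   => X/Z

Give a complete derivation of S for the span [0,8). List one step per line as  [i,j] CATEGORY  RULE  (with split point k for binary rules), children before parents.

[0,8] S   <
  [0,1] "park" : N\S
  [1,8] S\(N\S)   <
    [1,7] N   <
      [1,5] NP   >
        [1,4] NP/PP   <
          [1,2] "in" : NP\S
          [2,4] (NP/PP)\(NP\S)   <
            [2,3] "slowly" : NP
            [3,4] "liked" : ((NP/PP)\(NP\S))\NP
        [4,5] "saw" : PP
      [5,7] N\NP   >
        [5,6] "that" : (N\NP)/NP
        [6,7] "every" : NP
    [7,8] "on" : (S\(N\S))\N

[0,1] N\S  lex  "park"
[1,2] NP\S  lex  "in"
[2,3] NP  lex  "slowly"
[3,4] ((NP/PP)\(NP\S))\NP  lex  "liked"
[2,4] (NP/PP)\(NP\S)  <  k=3
[1,4] NP/PP  <  k=2
[4,5] PP  lex  "saw"
[1,5] NP  >  k=4
[5,6] (N\NP)/NP  lex  "that"
[6,7] NP  lex  "every"
[5,7] N\NP  >  k=6
[1,7] N  <  k=5
[7,8] (S\(N\S))\N  lex  "on"
[1,8] S\(N\S)  <  k=7
[0,8] S  <  k=1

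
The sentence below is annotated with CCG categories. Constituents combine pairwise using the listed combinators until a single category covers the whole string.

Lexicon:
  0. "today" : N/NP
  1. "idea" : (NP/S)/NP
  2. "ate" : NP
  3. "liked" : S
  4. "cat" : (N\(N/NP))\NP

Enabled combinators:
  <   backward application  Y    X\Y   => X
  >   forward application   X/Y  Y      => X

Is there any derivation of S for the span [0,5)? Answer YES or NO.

NO

N/NP (NP/S)/NP NP S (N\(N/NP))\NP
CKY chart[0,5] = {N}; S ∉ chart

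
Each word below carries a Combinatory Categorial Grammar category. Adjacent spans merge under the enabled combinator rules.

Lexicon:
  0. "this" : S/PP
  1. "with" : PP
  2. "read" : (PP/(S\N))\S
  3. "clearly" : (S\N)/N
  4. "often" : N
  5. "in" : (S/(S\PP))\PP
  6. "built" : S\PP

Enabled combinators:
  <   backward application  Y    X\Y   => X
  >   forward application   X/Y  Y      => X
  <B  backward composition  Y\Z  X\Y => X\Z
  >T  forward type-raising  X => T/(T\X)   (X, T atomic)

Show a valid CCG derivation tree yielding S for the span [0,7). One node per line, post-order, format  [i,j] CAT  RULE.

[0,1] S/PP  lex  "this"
[1,2] PP  lex  "with"
[0,2] S  >  k=1
[2,3] (PP/(S\N))\S  lex  "read"
[0,3] PP/(S\N)  <  k=2
[3,4] (S\N)/N  lex  "clearly"
[4,5] N  lex  "often"
[3,5] S\N  >  k=4
[0,5] PP  >  k=3
[5,6] (S/(S\PP))\PP  lex  "in"
[0,6] S/(S\PP)  <  k=5
[6,7] S\PP  lex  "built"
[0,7] S  >  k=6

[0,7] S   >
  [0,6] S/(S\PP)   <
    [0,5] PP   >
      [0,3] PP/(S\N)   <
        [0,2] S   >
          [0,1] "this" : S/PP
          [1,2] "with" : PP
        [2,3] "read" : (PP/(S\N))\S
      [3,5] S\N   >
        [3,4] "clearly" : (S\N)/N
        [4,5] "often" : N
    [5,6] "in" : (S/(S\PP))\PP
  [6,7] "built" : S\PP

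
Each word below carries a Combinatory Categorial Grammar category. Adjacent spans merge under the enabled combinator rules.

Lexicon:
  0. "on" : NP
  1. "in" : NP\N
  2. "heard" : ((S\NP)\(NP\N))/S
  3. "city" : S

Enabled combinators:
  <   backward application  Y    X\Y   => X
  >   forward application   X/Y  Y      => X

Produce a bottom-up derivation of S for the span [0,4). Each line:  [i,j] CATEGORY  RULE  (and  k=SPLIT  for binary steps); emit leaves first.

[0,1] NP  lex  "on"
[1,2] NP\N  lex  "in"
[2,3] ((S\NP)\(NP\N))/S  lex  "heard"
[3,4] S  lex  "city"
[2,4] (S\NP)\(NP\N)  >  k=3
[1,4] S\NP  <  k=2
[0,4] S  <  k=1

[0,4] S   <
  [0,1] "on" : NP
  [1,4] S\NP   <
    [1,2] "in" : NP\N
    [2,4] (S\NP)\(NP\N)   >
      [2,3] "heard" : ((S\NP)\(NP\N))/S
      [3,4] "city" : S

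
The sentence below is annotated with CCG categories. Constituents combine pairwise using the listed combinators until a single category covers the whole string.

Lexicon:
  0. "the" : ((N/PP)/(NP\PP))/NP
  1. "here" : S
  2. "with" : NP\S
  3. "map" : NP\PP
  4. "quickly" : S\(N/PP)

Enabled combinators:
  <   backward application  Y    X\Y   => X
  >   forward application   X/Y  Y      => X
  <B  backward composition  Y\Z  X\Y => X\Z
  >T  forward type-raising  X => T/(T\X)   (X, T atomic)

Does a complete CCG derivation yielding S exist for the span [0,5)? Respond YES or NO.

YES

[0,5] S   <
  [0,4] N/PP   >
    [0,3] (N/PP)/(NP\PP)   >
      [0,1] "the" : ((N/PP)/(NP\PP))/NP
      [1,3] NP   <
        [1,2] "here" : S
        [2,3] "with" : NP\S
    [3,4] "map" : NP\PP
  [4,5] "quickly" : S\(N/PP)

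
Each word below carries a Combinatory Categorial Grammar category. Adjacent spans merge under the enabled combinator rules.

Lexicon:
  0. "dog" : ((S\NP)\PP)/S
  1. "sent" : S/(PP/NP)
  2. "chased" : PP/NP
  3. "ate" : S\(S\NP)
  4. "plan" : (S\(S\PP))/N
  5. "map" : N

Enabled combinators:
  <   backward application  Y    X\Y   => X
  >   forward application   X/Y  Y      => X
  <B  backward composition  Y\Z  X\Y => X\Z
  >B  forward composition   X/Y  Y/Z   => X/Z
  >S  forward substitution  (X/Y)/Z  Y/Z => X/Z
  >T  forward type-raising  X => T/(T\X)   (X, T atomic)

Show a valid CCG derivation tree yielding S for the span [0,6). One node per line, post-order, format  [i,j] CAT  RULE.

[0,1] ((S\NP)\PP)/S  lex  "dog"
[1,2] S/(PP/NP)  lex  "sent"
[2,3] PP/NP  lex  "chased"
[1,3] S  >  k=2
[0,3] (S\NP)\PP  >  k=1
[3,4] S\(S\NP)  lex  "ate"
[0,4] S\PP  <B  k=3
[4,5] (S\(S\PP))/N  lex  "plan"
[5,6] N  lex  "map"
[4,6] S\(S\PP)  >  k=5
[0,6] S  <  k=4

[0,6] S   <
  [0,4] S\PP   <B
    [0,3] (S\NP)\PP   >
      [0,1] "dog" : ((S\NP)\PP)/S
      [1,3] S   >
        [1,2] "sent" : S/(PP/NP)
        [2,3] "chased" : PP/NP
    [3,4] "ate" : S\(S\NP)
  [4,6] S\(S\PP)   >
    [4,5] "plan" : (S\(S\PP))/N
    [5,6] "map" : N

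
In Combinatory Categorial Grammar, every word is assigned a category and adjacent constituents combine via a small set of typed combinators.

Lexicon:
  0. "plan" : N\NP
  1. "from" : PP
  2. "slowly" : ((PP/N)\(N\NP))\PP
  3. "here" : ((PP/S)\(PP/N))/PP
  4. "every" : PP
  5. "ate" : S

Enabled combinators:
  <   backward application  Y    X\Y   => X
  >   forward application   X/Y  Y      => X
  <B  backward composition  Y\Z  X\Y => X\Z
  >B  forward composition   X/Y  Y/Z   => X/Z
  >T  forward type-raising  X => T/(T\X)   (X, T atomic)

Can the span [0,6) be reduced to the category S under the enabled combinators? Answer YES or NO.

NO

N\NP PP ((PP/N)\(N\NP))\PP ((PP/S)\(PP/N))/PP PP S
CKY chart[0,6] = {N/(N\PP), NP/(NP\PP), PP, PP/(PP\PP), PP/(S\S), S/(S\PP)}; S ∉ chart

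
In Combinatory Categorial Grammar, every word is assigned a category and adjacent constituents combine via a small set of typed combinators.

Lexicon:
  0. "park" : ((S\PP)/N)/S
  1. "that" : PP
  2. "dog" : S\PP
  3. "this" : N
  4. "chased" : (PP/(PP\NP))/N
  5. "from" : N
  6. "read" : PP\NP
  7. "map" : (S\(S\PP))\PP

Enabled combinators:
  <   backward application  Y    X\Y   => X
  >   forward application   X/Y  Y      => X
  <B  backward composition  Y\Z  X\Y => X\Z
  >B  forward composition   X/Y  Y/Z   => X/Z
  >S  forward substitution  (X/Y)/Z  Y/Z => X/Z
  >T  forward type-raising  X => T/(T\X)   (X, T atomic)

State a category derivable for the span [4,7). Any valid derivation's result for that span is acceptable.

[0,8] S   <
  [0,4] S\PP   >
    [0,3] (S\PP)/N   >
      [0,1] "park" : ((S\PP)/N)/S
      [1,3] S   >
        [1,2] S/(S\PP)   >T
          [1,2] "that" : PP
        [2,3] "dog" : S\PP
    [3,4] "this" : N
  [4,8] S\(S\PP)   <
    [4,7] PP   >
      [4,6] PP/(PP\NP)   >
        [4,5] "chased" : (PP/(PP\NP))/N
        [5,6] "from" : N
      [6,7] "read" : PP\NP
    [7,8] "map" : (S\(S\PP))\PP

PP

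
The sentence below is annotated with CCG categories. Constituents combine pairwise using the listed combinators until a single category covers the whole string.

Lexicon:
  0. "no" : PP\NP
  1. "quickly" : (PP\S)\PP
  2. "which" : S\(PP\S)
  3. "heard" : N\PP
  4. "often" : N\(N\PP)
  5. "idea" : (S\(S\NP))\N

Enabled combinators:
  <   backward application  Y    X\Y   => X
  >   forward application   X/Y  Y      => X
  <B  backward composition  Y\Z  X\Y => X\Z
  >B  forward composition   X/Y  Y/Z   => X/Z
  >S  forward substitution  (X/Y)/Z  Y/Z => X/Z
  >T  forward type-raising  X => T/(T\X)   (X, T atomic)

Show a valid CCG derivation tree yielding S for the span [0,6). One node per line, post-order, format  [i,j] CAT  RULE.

[0,1] PP\NP  lex  "no"
[1,2] (PP\S)\PP  lex  "quickly"
[2,3] S\(PP\S)  lex  "which"
[1,3] S\PP  <B  k=2
[0,3] S\NP  <B  k=1
[3,4] N\PP  lex  "heard"
[4,5] N\(N\PP)  lex  "often"
[3,5] N  <  k=4
[5,6] (S\(S\NP))\N  lex  "idea"
[3,6] S\(S\NP)  <  k=5
[0,6] S  <  k=3

[0,6] S   <
  [0,3] S\NP   <B
    [0,1] "no" : PP\NP
    [1,3] S\PP   <B
      [1,2] "quickly" : (PP\S)\PP
      [2,3] "which" : S\(PP\S)
  [3,6] S\(S\NP)   <
    [3,5] N   <
      [3,4] "heard" : N\PP
      [4,5] "often" : N\(N\PP)
    [5,6] "idea" : (S\(S\NP))\N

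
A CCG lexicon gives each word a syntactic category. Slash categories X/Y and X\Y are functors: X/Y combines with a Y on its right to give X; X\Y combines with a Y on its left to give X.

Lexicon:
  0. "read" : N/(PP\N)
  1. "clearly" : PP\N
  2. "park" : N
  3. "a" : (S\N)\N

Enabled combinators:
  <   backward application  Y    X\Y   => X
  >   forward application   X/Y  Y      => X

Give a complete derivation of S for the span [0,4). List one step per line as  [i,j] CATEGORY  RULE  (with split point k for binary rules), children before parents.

[0,4] S   <
  [0,2] N   >
    [0,1] "read" : N/(PP\N)
    [1,2] "clearly" : PP\N
  [2,4] S\N   <
    [2,3] "park" : N
    [3,4] "a" : (S\N)\N

[0,1] N/(PP\N)  lex  "read"
[1,2] PP\N  lex  "clearly"
[0,2] N  >  k=1
[2,3] N  lex  "park"
[3,4] (S\N)\N  lex  "a"
[2,4] S\N  <  k=3
[0,4] S  <  k=2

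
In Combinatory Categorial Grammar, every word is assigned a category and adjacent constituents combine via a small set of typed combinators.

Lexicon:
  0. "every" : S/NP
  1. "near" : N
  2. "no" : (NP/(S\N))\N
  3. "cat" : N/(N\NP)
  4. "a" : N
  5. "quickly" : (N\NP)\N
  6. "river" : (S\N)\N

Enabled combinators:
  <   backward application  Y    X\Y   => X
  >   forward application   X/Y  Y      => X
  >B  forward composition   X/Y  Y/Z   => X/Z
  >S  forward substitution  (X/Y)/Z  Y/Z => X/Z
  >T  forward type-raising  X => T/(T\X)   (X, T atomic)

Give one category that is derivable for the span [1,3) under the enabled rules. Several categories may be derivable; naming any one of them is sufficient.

NP/(S\N)

[0,7] S   >
  [0,1] "every" : S/NP
  [1,7] NP   >
    [1,3] NP/(S\N)   <
      [1,2] "near" : N
      [2,3] "no" : (NP/(S\N))\N
    [3,7] S\N   <
      [3,6] N   >
        [3,4] "cat" : N/(N\NP)
        [4,6] N\NP   <
          [4,5] "a" : N
          [5,6] "quickly" : (N\NP)\N
      [6,7] "river" : (S\N)\N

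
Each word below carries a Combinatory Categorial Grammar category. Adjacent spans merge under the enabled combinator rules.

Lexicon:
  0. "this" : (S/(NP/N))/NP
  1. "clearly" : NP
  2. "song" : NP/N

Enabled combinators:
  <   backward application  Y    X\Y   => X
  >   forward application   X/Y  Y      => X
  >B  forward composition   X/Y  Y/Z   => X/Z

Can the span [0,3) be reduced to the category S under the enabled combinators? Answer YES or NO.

YES

[0,3] S   >
  [0,2] S/(NP/N)   >
    [0,1] "this" : (S/(NP/N))/NP
    [1,2] "clearly" : NP
  [2,3] "song" : NP/N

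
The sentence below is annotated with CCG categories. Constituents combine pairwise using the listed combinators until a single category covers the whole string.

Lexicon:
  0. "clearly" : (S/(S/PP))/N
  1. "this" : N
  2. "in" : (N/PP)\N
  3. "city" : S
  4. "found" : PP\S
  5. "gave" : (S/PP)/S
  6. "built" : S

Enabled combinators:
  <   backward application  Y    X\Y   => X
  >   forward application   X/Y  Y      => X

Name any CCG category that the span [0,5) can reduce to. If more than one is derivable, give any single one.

[0,7] S   >
  [0,5] S/(S/PP)   >
    [0,1] "clearly" : (S/(S/PP))/N
    [1,5] N   >
      [1,3] N/PP   <
        [1,2] "this" : N
        [2,3] "in" : (N/PP)\N
      [3,5] PP   <
        [3,4] "city" : S
        [4,5] "found" : PP\S
  [5,7] S/PP   >
    [5,6] "gave" : (S/PP)/S
    [6,7] "built" : S

S/(S/PP)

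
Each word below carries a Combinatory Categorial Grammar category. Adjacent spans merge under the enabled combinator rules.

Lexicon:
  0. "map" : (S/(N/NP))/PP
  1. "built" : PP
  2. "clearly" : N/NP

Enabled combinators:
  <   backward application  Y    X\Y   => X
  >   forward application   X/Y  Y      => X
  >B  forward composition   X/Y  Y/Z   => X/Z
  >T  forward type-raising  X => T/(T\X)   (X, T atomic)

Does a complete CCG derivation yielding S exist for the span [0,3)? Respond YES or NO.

YES

[0,3] S   >
  [0,2] S/(N/NP)   >
    [0,1] "map" : (S/(N/NP))/PP
    [1,2] "built" : PP
  [2,3] "clearly" : N/NP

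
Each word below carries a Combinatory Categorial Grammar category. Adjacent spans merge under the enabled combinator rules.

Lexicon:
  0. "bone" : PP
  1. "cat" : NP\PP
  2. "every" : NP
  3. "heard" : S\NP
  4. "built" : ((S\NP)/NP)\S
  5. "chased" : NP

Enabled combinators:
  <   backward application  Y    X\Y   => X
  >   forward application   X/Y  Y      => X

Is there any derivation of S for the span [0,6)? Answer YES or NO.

[0,6] S   <
  [0,2] NP   <
    [0,1] "bone" : PP
    [1,2] "cat" : NP\PP
  [2,6] S\NP   >
    [2,5] (S\NP)/NP   <
      [2,4] S   <
        [2,3] "every" : NP
        [3,4] "heard" : S\NP
      [4,5] "built" : ((S\NP)/NP)\S
    [5,6] "chased" : NP

YES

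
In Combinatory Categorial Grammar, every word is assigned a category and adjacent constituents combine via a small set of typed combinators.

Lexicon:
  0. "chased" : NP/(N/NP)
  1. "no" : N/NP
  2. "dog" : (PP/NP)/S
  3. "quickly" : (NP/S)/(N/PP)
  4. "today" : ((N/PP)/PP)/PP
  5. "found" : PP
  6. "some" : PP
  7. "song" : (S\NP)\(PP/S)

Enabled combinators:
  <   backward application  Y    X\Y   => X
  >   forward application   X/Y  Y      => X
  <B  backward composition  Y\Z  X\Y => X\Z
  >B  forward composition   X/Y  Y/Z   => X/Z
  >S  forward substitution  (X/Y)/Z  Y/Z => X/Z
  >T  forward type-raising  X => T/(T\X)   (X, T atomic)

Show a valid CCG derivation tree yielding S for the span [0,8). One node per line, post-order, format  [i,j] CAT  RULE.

[0,1] NP/(N/NP)  lex  "chased"
[1,2] N/NP  lex  "no"
[0,2] NP  >  k=1
[2,3] (PP/NP)/S  lex  "dog"
[3,4] (NP/S)/(N/PP)  lex  "quickly"
[4,5] ((N/PP)/PP)/PP  lex  "today"
[5,6] PP  lex  "found"
[4,6] (N/PP)/PP  >  k=5
[6,7] PP  lex  "some"
[4,7] N/PP  >  k=6
[3,7] NP/S  >  k=4
[2,7] PP/S  >S  k=3
[7,8] (S\NP)\(PP/S)  lex  "song"
[2,8] S\NP  <  k=7
[0,8] S  <  k=2

[0,8] S   <
  [0,2] NP   >
    [0,1] "chased" : NP/(N/NP)
    [1,2] "no" : N/NP
  [2,8] S\NP   <
    [2,7] PP/S   >S
      [2,3] "dog" : (PP/NP)/S
      [3,7] NP/S   >
        [3,4] "quickly" : (NP/S)/(N/PP)
        [4,7] N/PP   >
          [4,6] (N/PP)/PP   >
            [4,5] "today" : ((N/PP)/PP)/PP
            [5,6] "found" : PP
          [6,7] "some" : PP
    [7,8] "song" : (S\NP)\(PP/S)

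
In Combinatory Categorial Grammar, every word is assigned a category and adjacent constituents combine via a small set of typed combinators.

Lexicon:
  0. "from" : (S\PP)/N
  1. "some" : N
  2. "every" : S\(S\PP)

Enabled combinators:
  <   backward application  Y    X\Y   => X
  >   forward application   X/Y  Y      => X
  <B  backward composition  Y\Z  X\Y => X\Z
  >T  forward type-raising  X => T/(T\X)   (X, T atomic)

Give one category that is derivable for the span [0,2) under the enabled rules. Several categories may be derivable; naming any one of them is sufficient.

[0,3] S   <
  [0,2] S\PP   >
    [0,1] "from" : (S\PP)/N
    [1,2] "some" : N
  [2,3] "every" : S\(S\PP)

S\PP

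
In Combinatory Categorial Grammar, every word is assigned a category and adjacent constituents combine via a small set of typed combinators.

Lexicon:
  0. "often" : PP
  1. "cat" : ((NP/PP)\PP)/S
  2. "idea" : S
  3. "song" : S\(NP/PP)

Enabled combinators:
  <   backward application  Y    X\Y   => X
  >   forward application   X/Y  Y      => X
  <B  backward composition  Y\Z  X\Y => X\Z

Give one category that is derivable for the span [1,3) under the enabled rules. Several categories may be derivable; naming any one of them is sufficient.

(NP/PP)\PP

[0,4] S   <
  [0,1] "often" : PP
  [1,4] S\PP   <B
    [1,3] (NP/PP)\PP   >
      [1,2] "cat" : ((NP/PP)\PP)/S
      [2,3] "idea" : S
    [3,4] "song" : S\(NP/PP)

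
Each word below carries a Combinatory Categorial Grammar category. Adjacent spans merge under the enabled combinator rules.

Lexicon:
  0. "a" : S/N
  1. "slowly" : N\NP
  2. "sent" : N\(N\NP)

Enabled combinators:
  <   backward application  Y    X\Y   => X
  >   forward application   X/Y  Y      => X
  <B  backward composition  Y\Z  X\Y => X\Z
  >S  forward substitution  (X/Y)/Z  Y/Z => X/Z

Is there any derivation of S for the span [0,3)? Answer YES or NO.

YES

[0,3] S   >
  [0,1] "a" : S/N
  [1,3] N   <
    [1,2] "slowly" : N\NP
    [2,3] "sent" : N\(N\NP)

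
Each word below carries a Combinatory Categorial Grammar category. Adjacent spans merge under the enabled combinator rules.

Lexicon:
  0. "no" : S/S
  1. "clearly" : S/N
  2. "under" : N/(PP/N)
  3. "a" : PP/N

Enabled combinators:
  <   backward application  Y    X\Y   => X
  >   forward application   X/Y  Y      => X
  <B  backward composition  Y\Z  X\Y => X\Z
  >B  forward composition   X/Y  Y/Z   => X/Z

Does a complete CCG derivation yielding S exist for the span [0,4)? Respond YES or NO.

YES

[0,4] S   >
  [0,2] S/N   >B
    [0,1] "no" : S/S
    [1,2] "clearly" : S/N
  [2,4] N   >
    [2,3] "under" : N/(PP/N)
    [3,4] "a" : PP/N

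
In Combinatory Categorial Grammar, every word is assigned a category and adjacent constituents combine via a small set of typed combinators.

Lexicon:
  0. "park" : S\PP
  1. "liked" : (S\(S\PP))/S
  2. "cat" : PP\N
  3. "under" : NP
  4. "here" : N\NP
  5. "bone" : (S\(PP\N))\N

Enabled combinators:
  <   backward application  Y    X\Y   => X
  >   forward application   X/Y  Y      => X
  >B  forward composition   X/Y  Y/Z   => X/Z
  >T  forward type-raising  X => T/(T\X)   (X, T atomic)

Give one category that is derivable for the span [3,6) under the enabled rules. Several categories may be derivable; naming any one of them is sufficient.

S\(PP\N)

[0,6] S   <
  [0,1] "park" : S\PP
  [1,6] S\(S\PP)   >
    [1,2] "liked" : (S\(S\PP))/S
    [2,6] S   <
      [2,3] "cat" : PP\N
      [3,6] S\(PP\N)   <
        [3,5] N   <
          [3,4] "under" : NP
          [4,5] "here" : N\NP
        [5,6] "bone" : (S\(PP\N))\N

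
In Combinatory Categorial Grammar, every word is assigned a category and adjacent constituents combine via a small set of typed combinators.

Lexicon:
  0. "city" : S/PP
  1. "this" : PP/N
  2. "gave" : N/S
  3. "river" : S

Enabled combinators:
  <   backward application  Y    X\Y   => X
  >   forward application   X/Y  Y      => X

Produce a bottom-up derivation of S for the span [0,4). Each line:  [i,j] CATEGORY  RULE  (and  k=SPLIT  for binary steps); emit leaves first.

[0,4] S   >
  [0,1] "city" : S/PP
  [1,4] PP   >
    [1,2] "this" : PP/N
    [2,4] N   >
      [2,3] "gave" : N/S
      [3,4] "river" : S

[0,1] S/PP  lex  "city"
[1,2] PP/N  lex  "this"
[2,3] N/S  lex  "gave"
[3,4] S  lex  "river"
[2,4] N  >  k=3
[1,4] PP  >  k=2
[0,4] S  >  k=1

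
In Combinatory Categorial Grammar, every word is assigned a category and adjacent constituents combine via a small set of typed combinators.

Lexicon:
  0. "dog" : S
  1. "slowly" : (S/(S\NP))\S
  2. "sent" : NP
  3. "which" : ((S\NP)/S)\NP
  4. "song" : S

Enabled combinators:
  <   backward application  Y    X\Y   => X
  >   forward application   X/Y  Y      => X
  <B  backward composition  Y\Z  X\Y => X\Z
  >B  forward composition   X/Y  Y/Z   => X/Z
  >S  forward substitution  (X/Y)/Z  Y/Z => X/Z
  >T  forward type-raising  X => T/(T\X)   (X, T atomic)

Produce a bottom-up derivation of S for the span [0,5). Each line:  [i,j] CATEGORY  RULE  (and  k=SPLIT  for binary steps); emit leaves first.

[0,5] S   >
  [0,2] S/(S\NP)   <
    [0,1] "dog" : S
    [1,2] "slowly" : (S/(S\NP))\S
  [2,5] S\NP   >
    [2,4] (S\NP)/S   <
      [2,3] "sent" : NP
      [3,4] "which" : ((S\NP)/S)\NP
    [4,5] "song" : S

[0,1] S  lex  "dog"
[1,2] (S/(S\NP))\S  lex  "slowly"
[0,2] S/(S\NP)  <  k=1
[2,3] NP  lex  "sent"
[3,4] ((S\NP)/S)\NP  lex  "which"
[2,4] (S\NP)/S  <  k=3
[4,5] S  lex  "song"
[2,5] S\NP  >  k=4
[0,5] S  >  k=2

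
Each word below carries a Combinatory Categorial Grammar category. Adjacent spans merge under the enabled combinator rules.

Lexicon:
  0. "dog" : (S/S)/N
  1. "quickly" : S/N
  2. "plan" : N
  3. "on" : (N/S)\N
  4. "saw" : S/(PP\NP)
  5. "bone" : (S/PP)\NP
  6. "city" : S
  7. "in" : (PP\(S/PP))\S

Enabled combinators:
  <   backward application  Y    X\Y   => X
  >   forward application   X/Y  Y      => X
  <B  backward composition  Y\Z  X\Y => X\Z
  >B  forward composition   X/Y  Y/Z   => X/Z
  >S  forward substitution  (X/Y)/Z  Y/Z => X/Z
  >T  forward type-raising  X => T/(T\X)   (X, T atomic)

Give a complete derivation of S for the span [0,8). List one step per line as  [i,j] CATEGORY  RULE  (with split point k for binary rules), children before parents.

[0,1] (S/S)/N  lex  "dog"
[1,2] S/N  lex  "quickly"
[0,2] S/N  >S  k=1
[2,3] N  lex  "plan"
[3,4] (N/S)\N  lex  "on"
[2,4] N/S  <  k=3
[4,5] S/(PP\NP)  lex  "saw"
[5,6] (S/PP)\NP  lex  "bone"
[6,7] S  lex  "city"
[7,8] (PP\(S/PP))\S  lex  "in"
[6,8] PP\(S/PP)  <  k=7
[5,8] PP\NP  <B  k=6
[4,8] S  >  k=5
[2,8] N  >  k=4
[0,8] S  >  k=2

[0,8] S   >
  [0,2] S/N   >S
    [0,1] "dog" : (S/S)/N
    [1,2] "quickly" : S/N
  [2,8] N   >
    [2,4] N/S   <
      [2,3] "plan" : N
      [3,4] "on" : (N/S)\N
    [4,8] S   >
      [4,5] "saw" : S/(PP\NP)
      [5,8] PP\NP   <B
        [5,6] "bone" : (S/PP)\NP
        [6,8] PP\(S/PP)   <
          [6,7] "city" : S
          [7,8] "in" : (PP\(S/PP))\S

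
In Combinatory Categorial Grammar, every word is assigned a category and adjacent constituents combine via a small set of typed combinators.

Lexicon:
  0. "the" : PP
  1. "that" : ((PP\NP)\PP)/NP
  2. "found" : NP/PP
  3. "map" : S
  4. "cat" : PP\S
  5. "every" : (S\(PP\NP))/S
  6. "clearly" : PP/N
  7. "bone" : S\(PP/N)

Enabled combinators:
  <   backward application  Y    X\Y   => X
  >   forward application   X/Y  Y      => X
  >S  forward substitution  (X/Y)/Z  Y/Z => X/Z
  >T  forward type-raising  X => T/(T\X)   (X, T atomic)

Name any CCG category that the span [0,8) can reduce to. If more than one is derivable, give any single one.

[0,8] S   <
  [0,5] PP\NP   <
    [0,1] "the" : PP
    [1,5] (PP\NP)\PP   >
      [1,2] "that" : ((PP\NP)\PP)/NP
      [2,5] NP   >
        [2,3] "found" : NP/PP
        [3,5] PP   >
          [3,4] PP/(PP\S)   >T
            [3,4] "map" : S
          [4,5] "cat" : PP\S
  [5,8] S\(PP\NP)   >
    [5,6] "every" : (S\(PP\NP))/S
    [6,8] S   <
      [6,7] "clearly" : PP/N
      [7,8] "bone" : S\(PP/N)

S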